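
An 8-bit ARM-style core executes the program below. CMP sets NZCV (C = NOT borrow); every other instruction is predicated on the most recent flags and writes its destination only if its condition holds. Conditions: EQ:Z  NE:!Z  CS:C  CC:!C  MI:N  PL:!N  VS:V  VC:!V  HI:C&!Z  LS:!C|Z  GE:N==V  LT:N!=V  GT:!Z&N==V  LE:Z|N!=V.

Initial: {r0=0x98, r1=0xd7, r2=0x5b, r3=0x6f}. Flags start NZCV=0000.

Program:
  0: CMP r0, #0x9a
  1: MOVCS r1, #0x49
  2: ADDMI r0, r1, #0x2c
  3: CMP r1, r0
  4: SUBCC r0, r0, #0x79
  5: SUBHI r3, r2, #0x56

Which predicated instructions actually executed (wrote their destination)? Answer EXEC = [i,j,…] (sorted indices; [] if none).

EXEC = [2,5]

0: ✓ CMP  NZCV=1000
1: · MOVCS
2: ✓ ADDMI  r0←0x03
3: ✓ CMP  NZCV=1010
4: · SUBCC
5: ✓ SUBHI  r3←0x05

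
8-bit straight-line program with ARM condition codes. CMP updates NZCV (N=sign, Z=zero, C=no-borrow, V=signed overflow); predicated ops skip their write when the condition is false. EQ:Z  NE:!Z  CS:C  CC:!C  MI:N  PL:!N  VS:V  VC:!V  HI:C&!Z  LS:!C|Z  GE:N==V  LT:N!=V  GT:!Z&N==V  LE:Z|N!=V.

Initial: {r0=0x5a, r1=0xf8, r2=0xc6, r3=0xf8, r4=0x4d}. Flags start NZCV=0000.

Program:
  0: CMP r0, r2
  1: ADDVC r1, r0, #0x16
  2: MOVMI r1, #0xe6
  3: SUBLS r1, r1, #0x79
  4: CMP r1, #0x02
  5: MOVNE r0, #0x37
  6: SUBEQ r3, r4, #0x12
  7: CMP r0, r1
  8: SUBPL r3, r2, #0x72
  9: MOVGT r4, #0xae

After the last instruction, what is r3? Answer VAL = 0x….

[0] flags=1001 → (cmp)
[1] flags=1001 VC?F → skip
[2] flags=1001 MI?T → r1=0xe6
[3] flags=1001 LS?T → r1=0x6d
[4] flags=0010 → (cmp)
[5] flags=0010 NE?T → r0=0x37
[6] flags=0010 EQ?F → skip
[7] flags=1000 → (cmp)
[8] flags=1000 PL?F → skip
[9] flags=1000 GT?F → skip

VAL = 0xf8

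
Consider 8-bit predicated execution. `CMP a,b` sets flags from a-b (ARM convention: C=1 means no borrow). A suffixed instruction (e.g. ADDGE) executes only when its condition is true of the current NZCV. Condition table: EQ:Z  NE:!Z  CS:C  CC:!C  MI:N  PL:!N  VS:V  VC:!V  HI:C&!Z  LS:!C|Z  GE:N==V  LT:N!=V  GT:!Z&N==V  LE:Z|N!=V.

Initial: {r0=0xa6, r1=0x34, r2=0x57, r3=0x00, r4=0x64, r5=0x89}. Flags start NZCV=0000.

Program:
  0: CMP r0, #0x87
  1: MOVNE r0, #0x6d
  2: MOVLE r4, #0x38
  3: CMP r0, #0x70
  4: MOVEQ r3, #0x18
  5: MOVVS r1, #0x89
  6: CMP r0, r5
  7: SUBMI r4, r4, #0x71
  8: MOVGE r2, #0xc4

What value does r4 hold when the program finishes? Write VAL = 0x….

[0] flags=0010 → (cmp)
[1] flags=0010 NE?T → r0=0x6d
[2] flags=0010 LE?F → skip
[3] flags=1000 → (cmp)
[4] flags=1000 EQ?F → skip
[5] flags=1000 VS?F → skip
[6] flags=1001 → (cmp)
[7] flags=1001 MI?T → r4=0xf3
[8] flags=1001 GE?T → r2=0xc4

VAL = 0xf3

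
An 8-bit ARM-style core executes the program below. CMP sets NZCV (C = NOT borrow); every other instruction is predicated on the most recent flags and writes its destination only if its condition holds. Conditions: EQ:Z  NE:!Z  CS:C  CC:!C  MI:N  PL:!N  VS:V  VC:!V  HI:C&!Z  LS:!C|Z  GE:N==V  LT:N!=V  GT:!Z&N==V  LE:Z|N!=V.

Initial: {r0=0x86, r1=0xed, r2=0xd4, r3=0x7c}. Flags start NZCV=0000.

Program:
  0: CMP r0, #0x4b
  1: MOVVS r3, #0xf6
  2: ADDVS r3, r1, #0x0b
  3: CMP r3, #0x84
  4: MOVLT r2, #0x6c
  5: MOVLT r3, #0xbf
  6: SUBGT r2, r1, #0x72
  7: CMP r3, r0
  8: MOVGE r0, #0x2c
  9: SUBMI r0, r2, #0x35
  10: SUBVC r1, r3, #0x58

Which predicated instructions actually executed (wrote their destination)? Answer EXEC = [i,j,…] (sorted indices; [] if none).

[0] flags=0011 → (cmp)
[1] flags=0011 VS?T → r3=0xf6
[2] flags=0011 VS?T → r3=0xf8
[3] flags=0010 → (cmp)
[4] flags=0010 LT?F → skip
[5] flags=0010 LT?F → skip
[6] flags=0010 GT?T → r2=0x7b
[7] flags=0010 → (cmp)
[8] flags=0010 GE?T → r0=0x2c
[9] flags=0010 MI?F → skip
[10] flags=0010 VC?T → r1=0xa0

EXEC = [1,2,6,8,10]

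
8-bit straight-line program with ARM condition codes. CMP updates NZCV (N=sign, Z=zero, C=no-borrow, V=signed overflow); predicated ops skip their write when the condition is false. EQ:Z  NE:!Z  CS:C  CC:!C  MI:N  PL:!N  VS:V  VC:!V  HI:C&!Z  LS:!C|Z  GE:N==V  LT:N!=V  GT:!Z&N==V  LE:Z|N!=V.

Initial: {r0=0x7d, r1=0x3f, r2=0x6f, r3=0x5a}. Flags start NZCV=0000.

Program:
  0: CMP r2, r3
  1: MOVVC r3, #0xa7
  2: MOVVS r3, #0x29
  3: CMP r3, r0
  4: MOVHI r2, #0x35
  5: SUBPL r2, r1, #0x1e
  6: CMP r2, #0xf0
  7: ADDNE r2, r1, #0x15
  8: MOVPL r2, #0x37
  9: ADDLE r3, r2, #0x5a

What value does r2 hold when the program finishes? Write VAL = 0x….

0: ✓ CMP  NZCV=0010
1: ✓ MOVVC  r3←0xa7
2: · MOVVS
3: ✓ CMP  NZCV=0011
4: ✓ MOVHI  r2←0x35
5: ✓ SUBPL  r2←0x21
6: ✓ CMP  NZCV=0000
7: ✓ ADDNE  r2←0x54
8: ✓ MOVPL  r2←0x37
9: · ADDLE

VAL = 0x37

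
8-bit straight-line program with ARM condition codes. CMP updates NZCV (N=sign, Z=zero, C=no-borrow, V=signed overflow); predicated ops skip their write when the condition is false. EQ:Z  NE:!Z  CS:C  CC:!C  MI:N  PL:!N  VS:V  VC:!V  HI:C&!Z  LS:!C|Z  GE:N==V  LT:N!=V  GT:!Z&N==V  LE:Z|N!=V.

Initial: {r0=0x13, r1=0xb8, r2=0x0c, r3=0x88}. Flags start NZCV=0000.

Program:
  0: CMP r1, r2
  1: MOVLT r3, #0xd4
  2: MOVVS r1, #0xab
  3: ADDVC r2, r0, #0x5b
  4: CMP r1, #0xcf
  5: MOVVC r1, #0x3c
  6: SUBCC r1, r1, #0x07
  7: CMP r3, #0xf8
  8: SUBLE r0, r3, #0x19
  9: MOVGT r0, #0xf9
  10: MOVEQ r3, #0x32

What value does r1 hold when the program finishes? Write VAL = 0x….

VAL = 0x35

[0] flags=1010 → (cmp)
[1] flags=1010 LT?T → r3=0xd4
[2] flags=1010 VS?F → skip
[3] flags=1010 VC?T → r2=0x6e
[4] flags=1000 → (cmp)
[5] flags=1000 VC?T → r1=0x3c
[6] flags=1000 CC?T → r1=0x35
[7] flags=1000 → (cmp)
[8] flags=1000 LE?T → r0=0xbb
[9] flags=1000 GT?F → skip
[10] flags=1000 EQ?F → skip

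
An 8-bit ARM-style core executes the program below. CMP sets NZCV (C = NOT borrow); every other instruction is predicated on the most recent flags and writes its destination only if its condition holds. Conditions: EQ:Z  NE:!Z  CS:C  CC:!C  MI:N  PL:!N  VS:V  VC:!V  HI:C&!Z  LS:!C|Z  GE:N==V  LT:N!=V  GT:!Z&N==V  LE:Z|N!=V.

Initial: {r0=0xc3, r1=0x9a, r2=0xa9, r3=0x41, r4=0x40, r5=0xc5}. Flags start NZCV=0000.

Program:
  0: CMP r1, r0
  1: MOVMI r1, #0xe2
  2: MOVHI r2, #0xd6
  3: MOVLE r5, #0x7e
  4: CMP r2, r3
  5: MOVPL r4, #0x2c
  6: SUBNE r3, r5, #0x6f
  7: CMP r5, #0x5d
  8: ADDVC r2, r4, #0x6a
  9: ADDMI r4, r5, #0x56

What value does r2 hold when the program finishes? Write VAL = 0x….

0: ✓ CMP  NZCV=1000
1: ✓ MOVMI  r1←0xe2
2: · MOVHI
3: ✓ MOVLE  r5←0x7e
4: ✓ CMP  NZCV=0011
5: ✓ MOVPL  r4←0x2c
6: ✓ SUBNE  r3←0x0f
7: ✓ CMP  NZCV=0010
8: ✓ ADDVC  r2←0x96
9: · ADDMI

VAL = 0x96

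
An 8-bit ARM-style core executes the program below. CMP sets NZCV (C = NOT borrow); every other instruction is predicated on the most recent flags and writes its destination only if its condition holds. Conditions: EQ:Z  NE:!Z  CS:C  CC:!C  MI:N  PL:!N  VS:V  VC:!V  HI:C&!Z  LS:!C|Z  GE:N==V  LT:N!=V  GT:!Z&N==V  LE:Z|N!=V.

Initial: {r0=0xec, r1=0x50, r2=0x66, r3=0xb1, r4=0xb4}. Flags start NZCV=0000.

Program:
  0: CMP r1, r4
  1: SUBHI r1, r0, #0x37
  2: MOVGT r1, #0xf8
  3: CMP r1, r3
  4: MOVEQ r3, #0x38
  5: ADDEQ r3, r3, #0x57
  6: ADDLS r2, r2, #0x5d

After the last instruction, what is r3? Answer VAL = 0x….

0: ✓ CMP  NZCV=1001
1: · SUBHI
2: ✓ MOVGT  r1←0xf8
3: ✓ CMP  NZCV=0010
4: · MOVEQ
5: · ADDEQ
6: · ADDLS

VAL = 0xb1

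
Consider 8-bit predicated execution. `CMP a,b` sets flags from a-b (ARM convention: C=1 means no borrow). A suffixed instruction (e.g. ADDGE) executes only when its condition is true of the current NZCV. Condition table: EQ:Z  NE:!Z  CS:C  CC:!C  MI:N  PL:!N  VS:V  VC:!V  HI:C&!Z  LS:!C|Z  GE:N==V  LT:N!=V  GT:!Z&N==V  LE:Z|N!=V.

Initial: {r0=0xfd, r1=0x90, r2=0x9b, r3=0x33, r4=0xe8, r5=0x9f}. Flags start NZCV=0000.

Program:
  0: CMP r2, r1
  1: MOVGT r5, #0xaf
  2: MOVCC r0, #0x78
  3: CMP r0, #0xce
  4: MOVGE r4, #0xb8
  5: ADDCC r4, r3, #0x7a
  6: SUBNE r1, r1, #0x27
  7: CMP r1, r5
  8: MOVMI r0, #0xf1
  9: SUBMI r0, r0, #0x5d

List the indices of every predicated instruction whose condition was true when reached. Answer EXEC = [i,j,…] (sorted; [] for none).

EXEC = [1,4,6,8,9]

0: ✓ CMP  NZCV=0010
1: ✓ MOVGT  r5←0xaf
2: · MOVCC
3: ✓ CMP  NZCV=0010
4: ✓ MOVGE  r4←0xb8
5: · ADDCC
6: ✓ SUBNE  r1←0x69
7: ✓ CMP  NZCV=1001
8: ✓ MOVMI  r0←0xf1
9: ✓ SUBMI  r0←0x94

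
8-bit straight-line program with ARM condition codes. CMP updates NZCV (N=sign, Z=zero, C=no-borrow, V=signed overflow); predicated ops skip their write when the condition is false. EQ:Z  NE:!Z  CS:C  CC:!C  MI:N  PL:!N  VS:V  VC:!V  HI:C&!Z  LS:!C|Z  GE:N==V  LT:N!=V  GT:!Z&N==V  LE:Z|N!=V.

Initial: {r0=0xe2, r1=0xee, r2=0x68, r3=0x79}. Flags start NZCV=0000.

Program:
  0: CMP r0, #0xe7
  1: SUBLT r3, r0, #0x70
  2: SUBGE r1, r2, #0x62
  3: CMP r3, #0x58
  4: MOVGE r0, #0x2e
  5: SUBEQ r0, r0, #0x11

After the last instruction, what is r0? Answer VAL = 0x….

VAL = 0x2e

[0] flags=1000 → (cmp)
[1] flags=1000 LT?T → r3=0x72
[2] flags=1000 GE?F → skip
[3] flags=0010 → (cmp)
[4] flags=0010 GE?T → r0=0x2e
[5] flags=0010 EQ?F → skip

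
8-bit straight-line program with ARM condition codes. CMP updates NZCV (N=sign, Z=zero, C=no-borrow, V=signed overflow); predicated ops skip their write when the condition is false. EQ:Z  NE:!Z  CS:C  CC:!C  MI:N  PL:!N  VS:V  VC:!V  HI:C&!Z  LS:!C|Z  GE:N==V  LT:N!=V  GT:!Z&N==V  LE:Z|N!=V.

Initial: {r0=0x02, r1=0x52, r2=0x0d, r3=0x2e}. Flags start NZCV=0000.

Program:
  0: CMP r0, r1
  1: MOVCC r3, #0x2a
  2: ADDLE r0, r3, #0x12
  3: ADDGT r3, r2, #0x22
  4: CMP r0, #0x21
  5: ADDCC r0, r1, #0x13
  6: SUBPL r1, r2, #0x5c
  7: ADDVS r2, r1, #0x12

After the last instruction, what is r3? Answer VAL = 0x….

VAL = 0x2a

[0] flags=1000 → (cmp)
[1] flags=1000 CC?T → r3=0x2a
[2] flags=1000 LE?T → r0=0x3c
[3] flags=1000 GT?F → skip
[4] flags=0010 → (cmp)
[5] flags=0010 CC?F → skip
[6] flags=0010 PL?T → r1=0xb1
[7] flags=0010 VS?F → skip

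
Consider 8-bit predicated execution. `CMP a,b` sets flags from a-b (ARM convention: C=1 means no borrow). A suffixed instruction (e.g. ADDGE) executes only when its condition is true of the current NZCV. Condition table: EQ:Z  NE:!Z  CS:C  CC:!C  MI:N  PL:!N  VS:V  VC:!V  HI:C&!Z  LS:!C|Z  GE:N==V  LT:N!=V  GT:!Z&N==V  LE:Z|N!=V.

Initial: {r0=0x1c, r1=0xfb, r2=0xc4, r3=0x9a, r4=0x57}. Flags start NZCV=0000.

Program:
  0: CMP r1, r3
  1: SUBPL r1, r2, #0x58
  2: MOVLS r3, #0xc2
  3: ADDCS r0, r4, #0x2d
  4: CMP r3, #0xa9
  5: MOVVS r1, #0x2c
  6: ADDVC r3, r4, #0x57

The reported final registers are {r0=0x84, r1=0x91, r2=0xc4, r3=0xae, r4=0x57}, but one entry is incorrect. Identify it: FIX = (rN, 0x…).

FIX = (r1, 0x6c)

0: ✓ CMP  NZCV=0010
1: ✓ SUBPL  r1←0x6c
2: · MOVLS
3: ✓ ADDCS  r0←0x84
4: ✓ CMP  NZCV=1000
5: · MOVVS
6: ✓ ADDVC  r3←0xae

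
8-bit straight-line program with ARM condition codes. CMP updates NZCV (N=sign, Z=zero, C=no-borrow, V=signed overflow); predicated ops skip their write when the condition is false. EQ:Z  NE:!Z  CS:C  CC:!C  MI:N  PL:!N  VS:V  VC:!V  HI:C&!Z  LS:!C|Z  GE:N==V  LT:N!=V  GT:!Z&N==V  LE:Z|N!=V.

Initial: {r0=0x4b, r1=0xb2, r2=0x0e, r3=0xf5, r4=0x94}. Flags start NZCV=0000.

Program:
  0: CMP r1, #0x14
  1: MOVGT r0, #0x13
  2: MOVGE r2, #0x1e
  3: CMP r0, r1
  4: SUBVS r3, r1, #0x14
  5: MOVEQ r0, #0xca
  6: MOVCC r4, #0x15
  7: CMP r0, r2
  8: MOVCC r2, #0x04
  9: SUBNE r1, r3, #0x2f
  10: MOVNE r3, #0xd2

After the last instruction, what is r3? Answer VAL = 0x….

0: ✓ CMP  NZCV=1010
1: · MOVGT
2: · MOVGE
3: ✓ CMP  NZCV=1001
4: ✓ SUBVS  r3←0x9e
5: · MOVEQ
6: ✓ MOVCC  r4←0x15
7: ✓ CMP  NZCV=0010
8: · MOVCC
9: ✓ SUBNE  r1←0x6f
10: ✓ MOVNE  r3←0xd2

VAL = 0xd2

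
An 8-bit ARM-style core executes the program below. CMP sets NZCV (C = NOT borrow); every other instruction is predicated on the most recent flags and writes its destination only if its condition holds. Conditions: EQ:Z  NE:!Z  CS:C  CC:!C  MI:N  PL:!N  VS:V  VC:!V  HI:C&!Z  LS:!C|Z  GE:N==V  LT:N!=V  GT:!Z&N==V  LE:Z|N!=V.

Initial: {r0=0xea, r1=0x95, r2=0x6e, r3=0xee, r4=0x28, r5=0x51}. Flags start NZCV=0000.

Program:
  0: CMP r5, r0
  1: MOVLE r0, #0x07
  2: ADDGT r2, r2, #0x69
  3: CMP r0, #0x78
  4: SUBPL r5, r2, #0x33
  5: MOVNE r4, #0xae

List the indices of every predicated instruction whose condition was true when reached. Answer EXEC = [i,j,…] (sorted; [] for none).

EXEC = [2,4,5]

0: ✓ CMP  NZCV=0000
1: · MOVLE
2: ✓ ADDGT  r2←0xd7
3: ✓ CMP  NZCV=0011
4: ✓ SUBPL  r5←0xa4
5: ✓ MOVNE  r4←0xae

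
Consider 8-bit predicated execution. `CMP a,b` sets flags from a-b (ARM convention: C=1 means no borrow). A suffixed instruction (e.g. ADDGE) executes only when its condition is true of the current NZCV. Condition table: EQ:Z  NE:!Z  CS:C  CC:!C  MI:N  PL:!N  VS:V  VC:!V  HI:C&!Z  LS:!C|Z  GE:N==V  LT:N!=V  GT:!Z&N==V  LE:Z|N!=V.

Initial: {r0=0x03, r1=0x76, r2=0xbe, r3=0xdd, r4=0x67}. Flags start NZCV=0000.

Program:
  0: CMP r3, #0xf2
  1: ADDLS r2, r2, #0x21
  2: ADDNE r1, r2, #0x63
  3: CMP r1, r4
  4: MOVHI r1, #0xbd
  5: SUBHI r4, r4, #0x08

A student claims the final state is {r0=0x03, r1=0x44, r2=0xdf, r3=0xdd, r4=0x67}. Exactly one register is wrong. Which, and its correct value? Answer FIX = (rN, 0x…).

FIX = (r1, 0x42)

[0] flags=1000 → (cmp)
[1] flags=1000 LS?T → r2=0xdf
[2] flags=1000 NE?T → r1=0x42
[3] flags=1000 → (cmp)
[4] flags=1000 HI?F → skip
[5] flags=1000 HI?F → skip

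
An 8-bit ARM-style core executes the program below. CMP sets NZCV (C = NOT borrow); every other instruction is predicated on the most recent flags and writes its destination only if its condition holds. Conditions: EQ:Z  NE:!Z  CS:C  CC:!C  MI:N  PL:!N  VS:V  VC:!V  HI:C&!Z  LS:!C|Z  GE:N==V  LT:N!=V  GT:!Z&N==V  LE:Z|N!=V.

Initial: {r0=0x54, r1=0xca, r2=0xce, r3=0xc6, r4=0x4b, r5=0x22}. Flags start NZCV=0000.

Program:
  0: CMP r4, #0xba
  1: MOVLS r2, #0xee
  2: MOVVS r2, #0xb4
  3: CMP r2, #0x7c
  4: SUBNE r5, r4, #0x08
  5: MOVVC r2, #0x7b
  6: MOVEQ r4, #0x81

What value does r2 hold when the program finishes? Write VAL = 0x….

VAL = 0xb4

0: ✓ CMP  NZCV=1001
1: ✓ MOVLS  r2←0xee
2: ✓ MOVVS  r2←0xb4
3: ✓ CMP  NZCV=0011
4: ✓ SUBNE  r5←0x43
5: · MOVVC
6: · MOVEQ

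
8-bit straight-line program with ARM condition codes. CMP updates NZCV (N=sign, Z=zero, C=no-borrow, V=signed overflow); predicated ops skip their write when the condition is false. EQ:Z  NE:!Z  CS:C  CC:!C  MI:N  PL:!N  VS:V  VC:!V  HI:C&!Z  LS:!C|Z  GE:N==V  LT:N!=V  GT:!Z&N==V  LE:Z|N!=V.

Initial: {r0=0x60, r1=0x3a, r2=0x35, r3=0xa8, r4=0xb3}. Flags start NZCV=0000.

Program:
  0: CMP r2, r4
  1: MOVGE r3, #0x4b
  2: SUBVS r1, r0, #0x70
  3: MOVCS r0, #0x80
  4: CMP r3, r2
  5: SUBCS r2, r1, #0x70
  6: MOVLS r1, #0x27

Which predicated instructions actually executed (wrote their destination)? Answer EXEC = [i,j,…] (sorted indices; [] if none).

EXEC = [1,2,5]

[0] flags=1001 → (cmp)
[1] flags=1001 GE?T → r3=0x4b
[2] flags=1001 VS?T → r1=0xf0
[3] flags=1001 CS?F → skip
[4] flags=0010 → (cmp)
[5] flags=0010 CS?T → r2=0x80
[6] flags=0010 LS?F → skip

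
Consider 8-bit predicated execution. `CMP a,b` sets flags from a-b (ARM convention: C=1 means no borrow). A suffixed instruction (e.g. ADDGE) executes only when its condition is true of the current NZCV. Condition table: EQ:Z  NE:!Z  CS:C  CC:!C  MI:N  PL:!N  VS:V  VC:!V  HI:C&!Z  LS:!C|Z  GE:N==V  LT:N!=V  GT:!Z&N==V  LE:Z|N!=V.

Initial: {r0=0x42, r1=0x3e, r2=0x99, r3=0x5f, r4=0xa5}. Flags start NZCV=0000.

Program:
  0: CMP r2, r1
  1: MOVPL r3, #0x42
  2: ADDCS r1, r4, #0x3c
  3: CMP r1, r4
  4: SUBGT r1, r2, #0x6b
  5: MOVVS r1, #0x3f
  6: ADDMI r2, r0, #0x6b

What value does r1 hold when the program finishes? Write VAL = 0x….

VAL = 0x2e

0: ✓ CMP  NZCV=0011
1: ✓ MOVPL  r3←0x42
2: ✓ ADDCS  r1←0xe1
3: ✓ CMP  NZCV=0010
4: ✓ SUBGT  r1←0x2e
5: · MOVVS
6: · ADDMI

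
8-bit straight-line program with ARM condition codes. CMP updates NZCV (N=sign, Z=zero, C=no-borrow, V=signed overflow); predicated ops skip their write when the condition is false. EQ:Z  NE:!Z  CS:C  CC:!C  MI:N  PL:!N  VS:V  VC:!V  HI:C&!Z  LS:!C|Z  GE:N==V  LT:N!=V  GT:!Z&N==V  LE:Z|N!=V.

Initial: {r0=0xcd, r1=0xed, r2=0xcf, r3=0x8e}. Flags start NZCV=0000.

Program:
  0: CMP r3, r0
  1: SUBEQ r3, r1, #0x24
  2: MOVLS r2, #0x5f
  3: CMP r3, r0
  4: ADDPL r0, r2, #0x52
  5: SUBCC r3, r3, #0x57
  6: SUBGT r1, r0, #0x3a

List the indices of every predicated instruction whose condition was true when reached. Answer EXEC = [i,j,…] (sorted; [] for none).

0: ✓ CMP  NZCV=1000
1: · SUBEQ
2: ✓ MOVLS  r2←0x5f
3: ✓ CMP  NZCV=1000
4: · ADDPL
5: ✓ SUBCC  r3←0x37
6: · SUBGT

EXEC = [2,5]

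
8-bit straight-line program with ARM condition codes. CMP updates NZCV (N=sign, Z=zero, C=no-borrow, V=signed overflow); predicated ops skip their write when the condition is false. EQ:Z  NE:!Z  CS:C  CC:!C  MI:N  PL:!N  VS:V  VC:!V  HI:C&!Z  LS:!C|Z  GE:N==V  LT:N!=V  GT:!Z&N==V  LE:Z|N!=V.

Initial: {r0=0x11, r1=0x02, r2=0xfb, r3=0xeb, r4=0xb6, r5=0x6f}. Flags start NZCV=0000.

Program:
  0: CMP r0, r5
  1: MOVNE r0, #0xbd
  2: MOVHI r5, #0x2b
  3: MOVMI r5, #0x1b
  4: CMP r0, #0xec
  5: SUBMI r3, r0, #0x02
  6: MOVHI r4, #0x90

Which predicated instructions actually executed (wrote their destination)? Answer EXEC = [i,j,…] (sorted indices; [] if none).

EXEC = [1,3,5]

[0] flags=1000 → (cmp)
[1] flags=1000 NE?T → r0=0xbd
[2] flags=1000 HI?F → skip
[3] flags=1000 MI?T → r5=0x1b
[4] flags=1000 → (cmp)
[5] flags=1000 MI?T → r3=0xbb
[6] flags=1000 HI?F → skip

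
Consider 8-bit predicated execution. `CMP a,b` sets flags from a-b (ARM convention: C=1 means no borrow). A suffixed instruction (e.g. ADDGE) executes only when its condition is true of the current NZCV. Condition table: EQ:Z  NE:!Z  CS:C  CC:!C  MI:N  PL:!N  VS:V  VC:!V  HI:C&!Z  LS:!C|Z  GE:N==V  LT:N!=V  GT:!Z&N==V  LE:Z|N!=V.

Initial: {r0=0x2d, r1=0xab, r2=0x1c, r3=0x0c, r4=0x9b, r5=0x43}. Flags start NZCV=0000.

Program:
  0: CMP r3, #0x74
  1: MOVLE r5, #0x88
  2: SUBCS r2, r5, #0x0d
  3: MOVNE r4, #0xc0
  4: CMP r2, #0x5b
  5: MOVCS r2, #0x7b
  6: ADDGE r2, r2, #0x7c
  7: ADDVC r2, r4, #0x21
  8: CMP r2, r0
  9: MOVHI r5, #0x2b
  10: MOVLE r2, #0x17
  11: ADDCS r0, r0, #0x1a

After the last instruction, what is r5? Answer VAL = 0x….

VAL = 0x2b

0: ✓ CMP  NZCV=1000
1: ✓ MOVLE  r5←0x88
2: · SUBCS
3: ✓ MOVNE  r4←0xc0
4: ✓ CMP  NZCV=1000
5: · MOVCS
6: · ADDGE
7: ✓ ADDVC  r2←0xe1
8: ✓ CMP  NZCV=1010
9: ✓ MOVHI  r5←0x2b
10: ✓ MOVLE  r2←0x17
11: ✓ ADDCS  r0←0x47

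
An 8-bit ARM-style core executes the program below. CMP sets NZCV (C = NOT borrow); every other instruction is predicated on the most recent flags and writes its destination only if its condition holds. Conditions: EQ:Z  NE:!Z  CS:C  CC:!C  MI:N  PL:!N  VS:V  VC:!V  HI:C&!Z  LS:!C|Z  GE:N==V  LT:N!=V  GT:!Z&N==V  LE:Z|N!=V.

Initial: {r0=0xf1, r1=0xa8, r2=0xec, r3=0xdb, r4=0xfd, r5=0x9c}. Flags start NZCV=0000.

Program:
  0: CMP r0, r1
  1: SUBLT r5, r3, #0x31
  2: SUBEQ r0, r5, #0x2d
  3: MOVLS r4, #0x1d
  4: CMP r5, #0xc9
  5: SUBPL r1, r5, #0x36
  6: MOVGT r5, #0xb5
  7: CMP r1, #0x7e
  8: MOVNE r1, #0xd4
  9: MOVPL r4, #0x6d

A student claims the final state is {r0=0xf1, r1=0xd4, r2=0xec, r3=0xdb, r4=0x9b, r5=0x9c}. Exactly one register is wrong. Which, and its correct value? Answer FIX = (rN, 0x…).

FIX = (r4, 0x6d)

[0] flags=0010 → (cmp)
[1] flags=0010 LT?F → skip
[2] flags=0010 EQ?F → skip
[3] flags=0010 LS?F → skip
[4] flags=1000 → (cmp)
[5] flags=1000 PL?F → skip
[6] flags=1000 GT?F → skip
[7] flags=0011 → (cmp)
[8] flags=0011 NE?T → r1=0xd4
[9] flags=0011 PL?T → r4=0x6d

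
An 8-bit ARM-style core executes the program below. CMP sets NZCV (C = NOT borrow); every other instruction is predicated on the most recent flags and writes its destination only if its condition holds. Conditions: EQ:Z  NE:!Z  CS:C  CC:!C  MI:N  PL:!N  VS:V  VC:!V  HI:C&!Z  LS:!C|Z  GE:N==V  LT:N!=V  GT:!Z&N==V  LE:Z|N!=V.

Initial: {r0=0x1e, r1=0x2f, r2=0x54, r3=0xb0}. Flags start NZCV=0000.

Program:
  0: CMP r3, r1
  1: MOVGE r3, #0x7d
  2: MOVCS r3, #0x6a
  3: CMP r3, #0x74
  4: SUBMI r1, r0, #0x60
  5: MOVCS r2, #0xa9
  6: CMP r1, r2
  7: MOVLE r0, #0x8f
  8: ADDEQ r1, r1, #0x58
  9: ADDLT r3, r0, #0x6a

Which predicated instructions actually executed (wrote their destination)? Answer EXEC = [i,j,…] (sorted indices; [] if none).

0: ✓ CMP  NZCV=1010
1: · MOVGE
2: ✓ MOVCS  r3←0x6a
3: ✓ CMP  NZCV=1000
4: ✓ SUBMI  r1←0xbe
5: · MOVCS
6: ✓ CMP  NZCV=0011
7: ✓ MOVLE  r0←0x8f
8: · ADDEQ
9: ✓ ADDLT  r3←0xf9

EXEC = [2,4,7,9]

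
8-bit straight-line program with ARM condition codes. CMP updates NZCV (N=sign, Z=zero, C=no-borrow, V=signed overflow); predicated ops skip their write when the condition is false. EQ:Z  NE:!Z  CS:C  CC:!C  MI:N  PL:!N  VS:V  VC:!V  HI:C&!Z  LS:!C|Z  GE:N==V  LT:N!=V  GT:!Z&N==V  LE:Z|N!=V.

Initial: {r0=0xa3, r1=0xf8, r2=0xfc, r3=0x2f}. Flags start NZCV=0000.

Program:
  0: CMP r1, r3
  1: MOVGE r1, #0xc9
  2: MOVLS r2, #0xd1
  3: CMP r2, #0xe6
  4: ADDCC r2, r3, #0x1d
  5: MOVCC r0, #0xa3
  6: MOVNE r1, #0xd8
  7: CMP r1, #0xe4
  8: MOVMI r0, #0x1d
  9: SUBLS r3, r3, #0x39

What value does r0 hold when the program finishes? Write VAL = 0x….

VAL = 0x1d

[0] flags=1010 → (cmp)
[1] flags=1010 GE?F → skip
[2] flags=1010 LS?F → skip
[3] flags=0010 → (cmp)
[4] flags=0010 CC?F → skip
[5] flags=0010 CC?F → skip
[6] flags=0010 NE?T → r1=0xd8
[7] flags=1000 → (cmp)
[8] flags=1000 MI?T → r0=0x1d
[9] flags=1000 LS?T → r3=0xf6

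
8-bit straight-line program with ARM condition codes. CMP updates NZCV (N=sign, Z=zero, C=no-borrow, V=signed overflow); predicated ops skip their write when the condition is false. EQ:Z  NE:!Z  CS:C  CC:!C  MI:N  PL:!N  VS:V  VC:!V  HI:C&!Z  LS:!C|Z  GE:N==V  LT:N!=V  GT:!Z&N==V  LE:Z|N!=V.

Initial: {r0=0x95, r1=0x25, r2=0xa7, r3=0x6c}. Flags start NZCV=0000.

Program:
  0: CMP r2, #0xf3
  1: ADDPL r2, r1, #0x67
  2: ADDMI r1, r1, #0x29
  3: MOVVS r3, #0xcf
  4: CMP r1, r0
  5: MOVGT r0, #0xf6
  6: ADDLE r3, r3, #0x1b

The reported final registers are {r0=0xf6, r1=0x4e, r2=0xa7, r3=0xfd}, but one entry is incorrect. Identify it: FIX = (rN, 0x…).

FIX = (r3, 0x6c)

[0] flags=1000 → (cmp)
[1] flags=1000 PL?F → skip
[2] flags=1000 MI?T → r1=0x4e
[3] flags=1000 VS?F → skip
[4] flags=1001 → (cmp)
[5] flags=1001 GT?T → r0=0xf6
[6] flags=1001 LE?F → skip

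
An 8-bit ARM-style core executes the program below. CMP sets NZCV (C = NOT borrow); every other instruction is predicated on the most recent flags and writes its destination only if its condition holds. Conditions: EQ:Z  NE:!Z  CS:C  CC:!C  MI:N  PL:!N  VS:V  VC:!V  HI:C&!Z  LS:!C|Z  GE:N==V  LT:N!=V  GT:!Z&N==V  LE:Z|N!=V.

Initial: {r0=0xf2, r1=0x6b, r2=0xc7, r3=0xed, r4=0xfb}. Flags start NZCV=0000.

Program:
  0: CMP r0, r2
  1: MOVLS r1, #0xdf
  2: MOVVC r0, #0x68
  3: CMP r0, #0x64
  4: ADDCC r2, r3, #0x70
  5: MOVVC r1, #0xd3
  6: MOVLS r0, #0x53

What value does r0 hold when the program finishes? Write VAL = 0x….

VAL = 0x68

0: ✓ CMP  NZCV=0010
1: · MOVLS
2: ✓ MOVVC  r0←0x68
3: ✓ CMP  NZCV=0010
4: · ADDCC
5: ✓ MOVVC  r1←0xd3
6: · MOVLS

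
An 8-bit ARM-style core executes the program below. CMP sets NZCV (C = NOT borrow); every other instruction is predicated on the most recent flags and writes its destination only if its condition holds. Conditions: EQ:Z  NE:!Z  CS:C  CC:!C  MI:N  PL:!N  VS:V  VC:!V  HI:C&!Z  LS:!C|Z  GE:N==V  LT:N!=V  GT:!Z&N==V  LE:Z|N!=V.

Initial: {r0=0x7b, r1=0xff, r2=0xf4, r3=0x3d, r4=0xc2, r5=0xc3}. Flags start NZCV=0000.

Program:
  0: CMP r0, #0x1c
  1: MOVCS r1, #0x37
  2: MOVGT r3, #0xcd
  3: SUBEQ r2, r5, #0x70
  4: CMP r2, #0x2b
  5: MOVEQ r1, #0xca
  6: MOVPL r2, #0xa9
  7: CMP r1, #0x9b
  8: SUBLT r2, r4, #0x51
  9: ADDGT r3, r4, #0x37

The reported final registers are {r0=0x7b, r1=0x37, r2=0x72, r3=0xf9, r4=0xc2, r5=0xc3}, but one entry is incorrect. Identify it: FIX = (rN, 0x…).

FIX = (r2, 0xf4)

[0] flags=0010 → (cmp)
[1] flags=0010 CS?T → r1=0x37
[2] flags=0010 GT?T → r3=0xcd
[3] flags=0010 EQ?F → skip
[4] flags=1010 → (cmp)
[5] flags=1010 EQ?F → skip
[6] flags=1010 PL?F → skip
[7] flags=1001 → (cmp)
[8] flags=1001 LT?F → skip
[9] flags=1001 GT?T → r3=0xf9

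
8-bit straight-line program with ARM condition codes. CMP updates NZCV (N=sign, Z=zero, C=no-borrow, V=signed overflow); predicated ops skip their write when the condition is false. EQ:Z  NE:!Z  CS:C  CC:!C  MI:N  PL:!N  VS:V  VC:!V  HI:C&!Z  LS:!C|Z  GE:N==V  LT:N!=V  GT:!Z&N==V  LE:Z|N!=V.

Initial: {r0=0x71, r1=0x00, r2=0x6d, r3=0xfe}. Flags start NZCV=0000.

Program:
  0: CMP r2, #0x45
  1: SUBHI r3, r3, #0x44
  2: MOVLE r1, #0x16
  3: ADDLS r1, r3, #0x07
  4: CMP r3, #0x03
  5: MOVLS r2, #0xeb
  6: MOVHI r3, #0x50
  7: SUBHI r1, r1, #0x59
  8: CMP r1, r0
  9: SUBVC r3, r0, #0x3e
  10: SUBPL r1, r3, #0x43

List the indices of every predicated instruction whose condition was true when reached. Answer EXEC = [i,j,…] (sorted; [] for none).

EXEC = [1,6,7,10]

0: ✓ CMP  NZCV=0010
1: ✓ SUBHI  r3←0xba
2: · MOVLE
3: · ADDLS
4: ✓ CMP  NZCV=1010
5: · MOVLS
6: ✓ MOVHI  r3←0x50
7: ✓ SUBHI  r1←0xa7
8: ✓ CMP  NZCV=0011
9: · SUBVC
10: ✓ SUBPL  r1←0x0d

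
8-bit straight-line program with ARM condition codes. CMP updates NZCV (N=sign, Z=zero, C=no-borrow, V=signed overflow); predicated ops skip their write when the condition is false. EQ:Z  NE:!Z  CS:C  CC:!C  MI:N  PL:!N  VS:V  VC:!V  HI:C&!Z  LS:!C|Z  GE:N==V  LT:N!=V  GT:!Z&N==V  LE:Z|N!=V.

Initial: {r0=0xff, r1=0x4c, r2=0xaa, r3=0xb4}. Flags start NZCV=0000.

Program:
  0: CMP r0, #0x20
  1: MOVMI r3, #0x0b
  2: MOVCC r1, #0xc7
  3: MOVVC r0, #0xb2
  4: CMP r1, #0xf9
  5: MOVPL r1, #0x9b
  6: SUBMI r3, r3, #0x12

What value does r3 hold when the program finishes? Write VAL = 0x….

VAL = 0x0b

[0] flags=1010 → (cmp)
[1] flags=1010 MI?T → r3=0x0b
[2] flags=1010 CC?F → skip
[3] flags=1010 VC?T → r0=0xb2
[4] flags=0000 → (cmp)
[5] flags=0000 PL?T → r1=0x9b
[6] flags=0000 MI?F → skip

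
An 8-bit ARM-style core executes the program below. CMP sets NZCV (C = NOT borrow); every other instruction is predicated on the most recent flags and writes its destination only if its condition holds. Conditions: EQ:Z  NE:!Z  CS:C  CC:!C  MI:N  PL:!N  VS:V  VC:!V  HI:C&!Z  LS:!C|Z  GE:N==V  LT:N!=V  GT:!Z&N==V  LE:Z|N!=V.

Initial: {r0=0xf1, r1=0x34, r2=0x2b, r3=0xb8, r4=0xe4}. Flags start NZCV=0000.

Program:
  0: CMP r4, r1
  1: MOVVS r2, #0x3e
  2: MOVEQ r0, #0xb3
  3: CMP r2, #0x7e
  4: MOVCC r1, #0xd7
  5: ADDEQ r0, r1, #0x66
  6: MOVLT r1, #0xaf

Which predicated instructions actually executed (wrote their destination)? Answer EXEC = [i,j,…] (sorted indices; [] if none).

0: ✓ CMP  NZCV=1010
1: · MOVVS
2: · MOVEQ
3: ✓ CMP  NZCV=1000
4: ✓ MOVCC  r1←0xd7
5: · ADDEQ
6: ✓ MOVLT  r1←0xaf

EXEC = [4,6]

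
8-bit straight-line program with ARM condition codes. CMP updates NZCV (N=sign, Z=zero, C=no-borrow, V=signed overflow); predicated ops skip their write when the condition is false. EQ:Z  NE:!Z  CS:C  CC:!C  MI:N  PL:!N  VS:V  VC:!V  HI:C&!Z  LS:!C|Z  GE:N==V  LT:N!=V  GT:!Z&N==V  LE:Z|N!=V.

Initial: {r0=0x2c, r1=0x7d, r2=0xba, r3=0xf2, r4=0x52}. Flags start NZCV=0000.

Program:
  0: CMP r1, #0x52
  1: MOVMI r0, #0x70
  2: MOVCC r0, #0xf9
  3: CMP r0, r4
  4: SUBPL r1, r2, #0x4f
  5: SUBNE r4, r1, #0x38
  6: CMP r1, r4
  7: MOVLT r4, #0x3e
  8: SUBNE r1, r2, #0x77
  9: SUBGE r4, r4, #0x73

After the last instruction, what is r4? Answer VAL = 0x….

[0] flags=0010 → (cmp)
[1] flags=0010 MI?F → skip
[2] flags=0010 CC?F → skip
[3] flags=1000 → (cmp)
[4] flags=1000 PL?F → skip
[5] flags=1000 NE?T → r4=0x45
[6] flags=0010 → (cmp)
[7] flags=0010 LT?F → skip
[8] flags=0010 NE?T → r1=0x43
[9] flags=0010 GE?T → r4=0xd2

VAL = 0xd2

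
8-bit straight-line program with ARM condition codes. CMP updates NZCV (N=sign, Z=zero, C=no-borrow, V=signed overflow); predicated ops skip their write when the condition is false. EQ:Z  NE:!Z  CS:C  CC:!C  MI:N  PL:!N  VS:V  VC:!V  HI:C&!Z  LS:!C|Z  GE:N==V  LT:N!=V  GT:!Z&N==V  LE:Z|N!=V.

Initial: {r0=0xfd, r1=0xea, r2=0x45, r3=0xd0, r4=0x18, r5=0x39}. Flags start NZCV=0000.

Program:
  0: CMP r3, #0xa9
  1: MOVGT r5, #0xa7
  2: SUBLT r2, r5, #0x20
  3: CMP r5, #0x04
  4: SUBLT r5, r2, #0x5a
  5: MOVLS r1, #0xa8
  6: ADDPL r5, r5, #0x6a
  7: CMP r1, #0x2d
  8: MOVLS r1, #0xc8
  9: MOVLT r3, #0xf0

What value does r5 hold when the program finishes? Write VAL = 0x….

VAL = 0xeb

[0] flags=0010 → (cmp)
[1] flags=0010 GT?T → r5=0xa7
[2] flags=0010 LT?F → skip
[3] flags=1010 → (cmp)
[4] flags=1010 LT?T → r5=0xeb
[5] flags=1010 LS?F → skip
[6] flags=1010 PL?F → skip
[7] flags=1010 → (cmp)
[8] flags=1010 LS?F → skip
[9] flags=1010 LT?T → r3=0xf0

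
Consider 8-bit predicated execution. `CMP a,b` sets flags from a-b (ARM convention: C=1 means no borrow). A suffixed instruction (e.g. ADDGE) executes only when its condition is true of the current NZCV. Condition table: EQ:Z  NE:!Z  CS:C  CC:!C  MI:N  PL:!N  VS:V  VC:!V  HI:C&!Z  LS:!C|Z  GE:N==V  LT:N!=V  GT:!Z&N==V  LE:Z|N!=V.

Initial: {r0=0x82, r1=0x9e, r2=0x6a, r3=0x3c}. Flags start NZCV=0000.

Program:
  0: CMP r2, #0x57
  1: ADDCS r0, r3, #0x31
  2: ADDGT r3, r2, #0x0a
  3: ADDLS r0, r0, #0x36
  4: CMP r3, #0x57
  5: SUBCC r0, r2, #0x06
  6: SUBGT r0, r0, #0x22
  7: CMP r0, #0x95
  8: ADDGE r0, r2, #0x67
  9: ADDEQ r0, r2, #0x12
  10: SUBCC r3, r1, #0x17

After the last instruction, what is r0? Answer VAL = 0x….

VAL = 0xd1

0: ✓ CMP  NZCV=0010
1: ✓ ADDCS  r0←0x6d
2: ✓ ADDGT  r3←0x74
3: · ADDLS
4: ✓ CMP  NZCV=0010
5: · SUBCC
6: ✓ SUBGT  r0←0x4b
7: ✓ CMP  NZCV=1001
8: ✓ ADDGE  r0←0xd1
9: · ADDEQ
10: ✓ SUBCC  r3←0x87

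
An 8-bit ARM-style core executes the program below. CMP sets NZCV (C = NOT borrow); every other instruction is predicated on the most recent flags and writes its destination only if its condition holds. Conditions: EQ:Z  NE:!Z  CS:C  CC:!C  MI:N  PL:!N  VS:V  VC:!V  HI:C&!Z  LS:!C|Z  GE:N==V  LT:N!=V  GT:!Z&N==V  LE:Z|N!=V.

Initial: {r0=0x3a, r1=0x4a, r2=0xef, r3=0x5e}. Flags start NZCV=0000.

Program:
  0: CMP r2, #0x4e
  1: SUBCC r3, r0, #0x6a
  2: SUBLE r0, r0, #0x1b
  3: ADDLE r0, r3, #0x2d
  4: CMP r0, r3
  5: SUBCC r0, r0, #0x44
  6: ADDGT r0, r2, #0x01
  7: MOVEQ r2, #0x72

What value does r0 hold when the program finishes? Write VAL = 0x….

0: ✓ CMP  NZCV=1010
1: · SUBCC
2: ✓ SUBLE  r0←0x1f
3: ✓ ADDLE  r0←0x8b
4: ✓ CMP  NZCV=0011
5: · SUBCC
6: · ADDGT
7: · MOVEQ

VAL = 0x8b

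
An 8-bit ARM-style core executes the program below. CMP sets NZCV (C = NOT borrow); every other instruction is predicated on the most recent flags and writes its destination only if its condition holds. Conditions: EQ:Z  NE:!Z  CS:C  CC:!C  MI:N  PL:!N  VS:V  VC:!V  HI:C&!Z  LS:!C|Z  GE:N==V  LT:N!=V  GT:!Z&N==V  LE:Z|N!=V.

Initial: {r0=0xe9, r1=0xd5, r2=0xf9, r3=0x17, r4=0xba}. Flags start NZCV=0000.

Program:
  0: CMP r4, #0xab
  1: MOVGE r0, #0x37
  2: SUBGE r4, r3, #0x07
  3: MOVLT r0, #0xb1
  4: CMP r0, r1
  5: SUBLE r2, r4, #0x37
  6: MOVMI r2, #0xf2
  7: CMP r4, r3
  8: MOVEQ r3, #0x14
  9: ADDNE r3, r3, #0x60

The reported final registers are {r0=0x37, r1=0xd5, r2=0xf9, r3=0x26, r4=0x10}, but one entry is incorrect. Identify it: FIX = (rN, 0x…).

[0] flags=0010 → (cmp)
[1] flags=0010 GE?T → r0=0x37
[2] flags=0010 GE?T → r4=0x10
[3] flags=0010 LT?F → skip
[4] flags=0000 → (cmp)
[5] flags=0000 LE?F → skip
[6] flags=0000 MI?F → skip
[7] flags=1000 → (cmp)
[8] flags=1000 EQ?F → skip
[9] flags=1000 NE?T → r3=0x77

FIX = (r3, 0x77)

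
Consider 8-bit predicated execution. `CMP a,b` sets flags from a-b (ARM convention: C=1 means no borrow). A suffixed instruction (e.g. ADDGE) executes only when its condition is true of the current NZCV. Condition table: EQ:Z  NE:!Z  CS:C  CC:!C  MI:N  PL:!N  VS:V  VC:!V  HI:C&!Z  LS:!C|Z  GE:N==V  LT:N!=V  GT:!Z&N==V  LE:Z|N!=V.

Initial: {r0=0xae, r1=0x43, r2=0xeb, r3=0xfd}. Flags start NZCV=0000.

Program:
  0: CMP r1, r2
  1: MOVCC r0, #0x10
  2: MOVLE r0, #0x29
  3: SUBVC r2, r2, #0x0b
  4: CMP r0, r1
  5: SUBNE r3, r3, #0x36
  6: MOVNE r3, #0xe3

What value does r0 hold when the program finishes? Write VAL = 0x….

VAL = 0x10

0: ✓ CMP  NZCV=0000
1: ✓ MOVCC  r0←0x10
2: · MOVLE
3: ✓ SUBVC  r2←0xe0
4: ✓ CMP  NZCV=1000
5: ✓ SUBNE  r3←0xc7
6: ✓ MOVNE  r3←0xe3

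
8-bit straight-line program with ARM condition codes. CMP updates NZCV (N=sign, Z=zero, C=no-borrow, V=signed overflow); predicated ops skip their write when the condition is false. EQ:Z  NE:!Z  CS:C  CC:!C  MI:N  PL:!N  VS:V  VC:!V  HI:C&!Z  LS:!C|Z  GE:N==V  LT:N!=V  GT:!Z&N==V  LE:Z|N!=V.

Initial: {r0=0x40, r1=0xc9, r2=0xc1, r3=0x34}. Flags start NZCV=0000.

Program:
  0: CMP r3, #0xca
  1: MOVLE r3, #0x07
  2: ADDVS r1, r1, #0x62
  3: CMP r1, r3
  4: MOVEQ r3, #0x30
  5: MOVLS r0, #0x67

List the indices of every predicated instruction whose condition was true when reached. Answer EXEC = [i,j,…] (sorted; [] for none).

[0] flags=0000 → (cmp)
[1] flags=0000 LE?F → skip
[2] flags=0000 VS?F → skip
[3] flags=1010 → (cmp)
[4] flags=1010 EQ?F → skip
[5] flags=1010 LS?F → skip

EXEC = []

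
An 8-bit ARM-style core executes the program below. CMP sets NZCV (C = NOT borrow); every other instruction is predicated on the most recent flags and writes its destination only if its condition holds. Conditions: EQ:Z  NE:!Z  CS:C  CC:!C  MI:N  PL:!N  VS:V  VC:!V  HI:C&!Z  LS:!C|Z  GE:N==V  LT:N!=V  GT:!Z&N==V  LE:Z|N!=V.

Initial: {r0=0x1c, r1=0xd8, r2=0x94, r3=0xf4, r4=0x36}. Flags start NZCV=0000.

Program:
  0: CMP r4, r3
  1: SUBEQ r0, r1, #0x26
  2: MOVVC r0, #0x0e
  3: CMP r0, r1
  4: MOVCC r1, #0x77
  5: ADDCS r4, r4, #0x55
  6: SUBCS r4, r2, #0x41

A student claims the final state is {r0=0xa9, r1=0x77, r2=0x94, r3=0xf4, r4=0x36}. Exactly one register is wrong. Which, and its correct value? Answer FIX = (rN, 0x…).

[0] flags=0000 → (cmp)
[1] flags=0000 EQ?F → skip
[2] flags=0000 VC?T → r0=0x0e
[3] flags=0000 → (cmp)
[4] flags=0000 CC?T → r1=0x77
[5] flags=0000 CS?F → skip
[6] flags=0000 CS?F → skip

FIX = (r0, 0x0e)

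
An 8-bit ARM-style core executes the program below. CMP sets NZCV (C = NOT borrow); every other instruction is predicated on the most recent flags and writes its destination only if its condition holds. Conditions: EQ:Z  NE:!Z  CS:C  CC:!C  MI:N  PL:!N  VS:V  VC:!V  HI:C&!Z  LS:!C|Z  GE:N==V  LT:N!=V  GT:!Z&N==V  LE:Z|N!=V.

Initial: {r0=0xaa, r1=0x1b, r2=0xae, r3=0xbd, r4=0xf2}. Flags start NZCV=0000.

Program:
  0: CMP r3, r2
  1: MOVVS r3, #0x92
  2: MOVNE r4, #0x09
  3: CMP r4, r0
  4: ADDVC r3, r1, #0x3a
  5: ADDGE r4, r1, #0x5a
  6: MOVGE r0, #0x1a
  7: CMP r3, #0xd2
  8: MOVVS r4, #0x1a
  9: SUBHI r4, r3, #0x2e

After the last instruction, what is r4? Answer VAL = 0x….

[0] flags=0010 → (cmp)
[1] flags=0010 VS?F → skip
[2] flags=0010 NE?T → r4=0x09
[3] flags=0000 → (cmp)
[4] flags=0000 VC?T → r3=0x55
[5] flags=0000 GE?T → r4=0x75
[6] flags=0000 GE?T → r0=0x1a
[7] flags=1001 → (cmp)
[8] flags=1001 VS?T → r4=0x1a
[9] flags=1001 HI?F → skip

VAL = 0x1a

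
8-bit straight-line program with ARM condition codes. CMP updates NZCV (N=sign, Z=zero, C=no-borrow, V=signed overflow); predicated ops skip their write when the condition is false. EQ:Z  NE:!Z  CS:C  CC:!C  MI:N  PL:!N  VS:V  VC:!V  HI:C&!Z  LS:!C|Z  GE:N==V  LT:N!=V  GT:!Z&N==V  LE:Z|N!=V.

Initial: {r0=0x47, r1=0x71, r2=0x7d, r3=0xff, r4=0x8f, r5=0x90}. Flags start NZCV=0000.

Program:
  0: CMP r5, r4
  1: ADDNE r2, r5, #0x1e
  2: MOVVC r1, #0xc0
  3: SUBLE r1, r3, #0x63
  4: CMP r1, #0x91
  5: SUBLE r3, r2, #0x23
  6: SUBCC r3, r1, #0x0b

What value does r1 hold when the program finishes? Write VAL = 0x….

VAL = 0xc0

0: ✓ CMP  NZCV=0010
1: ✓ ADDNE  r2←0xae
2: ✓ MOVVC  r1←0xc0
3: · SUBLE
4: ✓ CMP  NZCV=0010
5: · SUBLE
6: · SUBCC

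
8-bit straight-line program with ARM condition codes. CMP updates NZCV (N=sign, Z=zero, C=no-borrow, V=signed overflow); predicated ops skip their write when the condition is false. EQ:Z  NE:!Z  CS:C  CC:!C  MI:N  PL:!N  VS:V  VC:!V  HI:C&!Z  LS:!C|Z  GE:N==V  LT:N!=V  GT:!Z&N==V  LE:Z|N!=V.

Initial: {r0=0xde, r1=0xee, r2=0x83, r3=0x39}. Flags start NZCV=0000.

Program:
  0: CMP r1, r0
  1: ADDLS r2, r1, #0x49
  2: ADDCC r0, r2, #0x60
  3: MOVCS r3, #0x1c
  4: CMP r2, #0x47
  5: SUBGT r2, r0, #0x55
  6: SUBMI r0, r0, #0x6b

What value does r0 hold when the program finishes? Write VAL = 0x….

VAL = 0xde

0: ✓ CMP  NZCV=0010
1: · ADDLS
2: · ADDCC
3: ✓ MOVCS  r3←0x1c
4: ✓ CMP  NZCV=0011
5: · SUBGT
6: · SUBMI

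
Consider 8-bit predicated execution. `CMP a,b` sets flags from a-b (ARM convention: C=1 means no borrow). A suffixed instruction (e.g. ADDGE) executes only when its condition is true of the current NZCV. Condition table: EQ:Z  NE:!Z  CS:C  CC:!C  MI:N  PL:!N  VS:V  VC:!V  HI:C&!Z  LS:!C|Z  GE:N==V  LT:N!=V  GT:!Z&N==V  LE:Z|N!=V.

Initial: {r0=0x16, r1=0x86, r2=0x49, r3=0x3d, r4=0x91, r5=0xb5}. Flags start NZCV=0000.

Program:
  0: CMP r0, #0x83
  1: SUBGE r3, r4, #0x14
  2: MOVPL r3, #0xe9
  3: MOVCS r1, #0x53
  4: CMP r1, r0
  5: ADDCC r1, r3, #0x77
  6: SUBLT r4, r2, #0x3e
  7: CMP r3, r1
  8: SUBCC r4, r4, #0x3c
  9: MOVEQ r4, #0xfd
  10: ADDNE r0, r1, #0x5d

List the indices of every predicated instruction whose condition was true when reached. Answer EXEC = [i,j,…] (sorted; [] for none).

EXEC = [1,6,8,10]

[0] flags=1001 → (cmp)
[1] flags=1001 GE?T → r3=0x7d
[2] flags=1001 PL?F → skip
[3] flags=1001 CS?F → skip
[4] flags=0011 → (cmp)
[5] flags=0011 CC?F → skip
[6] flags=0011 LT?T → r4=0x0b
[7] flags=1001 → (cmp)
[8] flags=1001 CC?T → r4=0xcf
[9] flags=1001 EQ?F → skip
[10] flags=1001 NE?T → r0=0xe3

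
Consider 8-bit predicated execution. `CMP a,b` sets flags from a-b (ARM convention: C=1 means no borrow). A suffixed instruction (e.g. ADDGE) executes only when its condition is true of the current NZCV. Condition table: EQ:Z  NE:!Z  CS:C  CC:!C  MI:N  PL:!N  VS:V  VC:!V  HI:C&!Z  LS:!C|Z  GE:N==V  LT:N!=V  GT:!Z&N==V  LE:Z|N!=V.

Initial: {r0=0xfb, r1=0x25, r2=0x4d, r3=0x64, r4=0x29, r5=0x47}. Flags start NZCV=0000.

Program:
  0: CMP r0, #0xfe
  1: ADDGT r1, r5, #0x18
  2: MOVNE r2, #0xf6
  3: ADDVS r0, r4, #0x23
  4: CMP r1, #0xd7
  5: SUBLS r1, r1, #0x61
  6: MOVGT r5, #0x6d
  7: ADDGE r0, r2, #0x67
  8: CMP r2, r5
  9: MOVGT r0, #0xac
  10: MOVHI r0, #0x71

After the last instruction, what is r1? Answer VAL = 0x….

[0] flags=1000 → (cmp)
[1] flags=1000 GT?F → skip
[2] flags=1000 NE?T → r2=0xf6
[3] flags=1000 VS?F → skip
[4] flags=0000 → (cmp)
[5] flags=0000 LS?T → r1=0xc4
[6] flags=0000 GT?T → r5=0x6d
[7] flags=0000 GE?T → r0=0x5d
[8] flags=1010 → (cmp)
[9] flags=1010 GT?F → skip
[10] flags=1010 HI?T → r0=0x71

VAL = 0xc4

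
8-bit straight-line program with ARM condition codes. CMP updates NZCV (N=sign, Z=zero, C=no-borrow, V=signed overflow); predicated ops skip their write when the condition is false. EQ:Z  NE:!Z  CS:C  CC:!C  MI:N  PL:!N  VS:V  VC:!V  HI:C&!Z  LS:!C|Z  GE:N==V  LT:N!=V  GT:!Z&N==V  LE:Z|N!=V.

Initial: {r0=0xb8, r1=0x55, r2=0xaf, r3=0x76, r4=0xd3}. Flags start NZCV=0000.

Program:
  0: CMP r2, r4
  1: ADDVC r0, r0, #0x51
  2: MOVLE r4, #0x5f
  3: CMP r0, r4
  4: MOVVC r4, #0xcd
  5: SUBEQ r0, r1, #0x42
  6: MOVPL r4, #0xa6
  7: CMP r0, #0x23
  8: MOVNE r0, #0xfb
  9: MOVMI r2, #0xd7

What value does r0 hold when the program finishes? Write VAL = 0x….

VAL = 0xfb

[0] flags=1000 → (cmp)
[1] flags=1000 VC?T → r0=0x09
[2] flags=1000 LE?T → r4=0x5f
[3] flags=1000 → (cmp)
[4] flags=1000 VC?T → r4=0xcd
[5] flags=1000 EQ?F → skip
[6] flags=1000 PL?F → skip
[7] flags=1000 → (cmp)
[8] flags=1000 NE?T → r0=0xfb
[9] flags=1000 MI?T → r2=0xd7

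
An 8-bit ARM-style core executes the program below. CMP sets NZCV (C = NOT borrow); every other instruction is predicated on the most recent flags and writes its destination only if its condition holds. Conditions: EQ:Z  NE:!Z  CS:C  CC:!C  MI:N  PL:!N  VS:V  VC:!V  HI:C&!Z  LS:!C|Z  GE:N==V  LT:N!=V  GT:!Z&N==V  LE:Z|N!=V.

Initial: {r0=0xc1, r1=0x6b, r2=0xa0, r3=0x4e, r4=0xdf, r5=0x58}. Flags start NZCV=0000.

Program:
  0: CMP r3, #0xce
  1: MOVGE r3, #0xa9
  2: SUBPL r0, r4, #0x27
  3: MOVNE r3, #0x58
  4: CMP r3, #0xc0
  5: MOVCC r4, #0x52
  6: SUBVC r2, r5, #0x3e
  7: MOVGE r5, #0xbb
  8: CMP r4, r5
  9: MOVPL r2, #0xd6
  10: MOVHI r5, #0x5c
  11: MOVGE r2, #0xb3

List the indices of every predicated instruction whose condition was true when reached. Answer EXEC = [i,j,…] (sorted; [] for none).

EXEC = [1,3,5,7,11]

0: ✓ CMP  NZCV=1001
1: ✓ MOVGE  r3←0xa9
2: · SUBPL
3: ✓ MOVNE  r3←0x58
4: ✓ CMP  NZCV=1001
5: ✓ MOVCC  r4←0x52
6: · SUBVC
7: ✓ MOVGE  r5←0xbb
8: ✓ CMP  NZCV=1001
9: · MOVPL
10: · MOVHI
11: ✓ MOVGE  r2←0xb3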